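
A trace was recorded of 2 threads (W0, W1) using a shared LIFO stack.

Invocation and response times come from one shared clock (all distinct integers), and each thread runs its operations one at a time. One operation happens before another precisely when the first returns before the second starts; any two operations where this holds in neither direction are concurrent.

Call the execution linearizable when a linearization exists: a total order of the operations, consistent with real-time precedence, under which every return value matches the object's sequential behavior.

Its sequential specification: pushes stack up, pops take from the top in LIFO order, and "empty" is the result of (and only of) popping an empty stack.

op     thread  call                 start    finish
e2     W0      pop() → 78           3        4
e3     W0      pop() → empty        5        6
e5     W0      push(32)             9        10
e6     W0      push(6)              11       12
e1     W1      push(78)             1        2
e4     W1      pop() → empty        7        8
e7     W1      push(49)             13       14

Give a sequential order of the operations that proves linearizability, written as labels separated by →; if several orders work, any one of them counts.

e1 → e2 → e3 → e4 → e5 → e6 → e7

1. e1 push(78), leaving stack <78>
2. e2 pop() → 78, leaving stack <>
3. e3 pop() → empty, leaving stack <>
4. e4 pop() → empty, leaving stack <>
5. e5 push(32), leaving stack <32>
6. e6 push(6), leaving stack <32,6>
7. e7 push(49), leaving stack <32,6,49>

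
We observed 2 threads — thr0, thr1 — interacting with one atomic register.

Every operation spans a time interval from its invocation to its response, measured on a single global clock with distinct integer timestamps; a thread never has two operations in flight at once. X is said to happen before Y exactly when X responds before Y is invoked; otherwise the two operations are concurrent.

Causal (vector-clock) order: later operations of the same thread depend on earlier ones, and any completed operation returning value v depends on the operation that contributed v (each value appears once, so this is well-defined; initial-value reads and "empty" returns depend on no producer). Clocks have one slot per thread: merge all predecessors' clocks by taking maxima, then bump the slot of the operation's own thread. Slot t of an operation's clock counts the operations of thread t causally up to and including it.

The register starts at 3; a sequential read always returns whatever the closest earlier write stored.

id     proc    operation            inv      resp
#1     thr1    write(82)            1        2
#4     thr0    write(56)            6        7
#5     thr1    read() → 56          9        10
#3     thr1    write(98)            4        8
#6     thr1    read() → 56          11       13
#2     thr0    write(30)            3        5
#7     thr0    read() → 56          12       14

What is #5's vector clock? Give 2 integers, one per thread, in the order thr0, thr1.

(2, 3)

VC(#1, invoked at 1): no causal predecessors; +1 on thr1 → (0, 1)
VC(#2, invoked at 3): no causal predecessors; +1 on thr0 → (1, 0)
VC(#3, invoked at 4): max of VC(#1)=(0, 1), then +1 on thread thr1 → (0, 2)
VC(#4, invoked at 6): max of VC(#2)=(1, 0), then +1 on thread thr0 → (2, 0)
VC(#7, invoked at 12): max of VC(#4)=(2, 0), then +1 on thread thr0 → (3, 0)
VC(#5, invoked at 9): max of VC(#3)=(0, 2), VC(#4)=(2, 0), then +1 on thread thr1 → (2, 3)
VC(#6, invoked at 11): max of VC(#4)=(2, 0), VC(#5)=(2, 3), then +1 on thread thr1 → (2, 4)
target: VC(#5) = (2, 3)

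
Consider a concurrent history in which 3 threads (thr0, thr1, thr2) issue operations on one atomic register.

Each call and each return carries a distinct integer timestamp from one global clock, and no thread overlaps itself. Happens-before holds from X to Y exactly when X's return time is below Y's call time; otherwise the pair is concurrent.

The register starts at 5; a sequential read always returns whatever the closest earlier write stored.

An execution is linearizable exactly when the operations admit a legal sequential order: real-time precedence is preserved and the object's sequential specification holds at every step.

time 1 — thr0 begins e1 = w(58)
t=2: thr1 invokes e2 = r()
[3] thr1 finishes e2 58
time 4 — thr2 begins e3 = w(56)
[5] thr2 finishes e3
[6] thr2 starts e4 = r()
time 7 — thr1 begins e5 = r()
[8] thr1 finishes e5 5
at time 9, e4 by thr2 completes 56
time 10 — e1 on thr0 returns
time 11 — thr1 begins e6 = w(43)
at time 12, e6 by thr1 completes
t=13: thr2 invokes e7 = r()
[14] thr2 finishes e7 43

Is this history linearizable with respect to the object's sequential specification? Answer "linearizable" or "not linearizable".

not linearizable

the violation lands at event 8, e5's response at time 8: events 1..7 linearize, events 1..8 do not
exactly one order of the 3 completed ops respects real time; the atomic register replay fails
including or dropping the 2 pending operations (e1, e4) in any combination fails
sample order e2, e3, e5 (pending dropped) stalls at step 1 — e2 r() → 58 has no legal effect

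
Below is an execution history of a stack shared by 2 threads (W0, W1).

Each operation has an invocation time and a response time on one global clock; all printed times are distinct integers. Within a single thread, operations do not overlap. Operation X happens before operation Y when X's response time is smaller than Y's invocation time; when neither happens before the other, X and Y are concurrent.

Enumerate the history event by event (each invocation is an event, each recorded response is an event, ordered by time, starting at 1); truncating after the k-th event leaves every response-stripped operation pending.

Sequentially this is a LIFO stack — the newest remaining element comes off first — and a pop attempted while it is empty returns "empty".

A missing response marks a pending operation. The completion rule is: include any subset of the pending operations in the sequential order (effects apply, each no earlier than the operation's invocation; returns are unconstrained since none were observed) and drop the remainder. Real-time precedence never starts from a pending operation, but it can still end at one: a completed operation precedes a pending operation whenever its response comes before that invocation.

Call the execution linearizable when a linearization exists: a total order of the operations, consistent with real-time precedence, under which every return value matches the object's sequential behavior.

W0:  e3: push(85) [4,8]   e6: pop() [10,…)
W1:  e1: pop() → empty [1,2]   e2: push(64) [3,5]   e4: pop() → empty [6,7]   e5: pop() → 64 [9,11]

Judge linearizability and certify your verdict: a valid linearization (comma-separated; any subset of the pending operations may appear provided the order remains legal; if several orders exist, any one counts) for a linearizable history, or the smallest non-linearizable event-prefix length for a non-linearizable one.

not linearizable — minimal violating prefix: 7 events

events 1..6 are fine; event 7 — the response of e4 at time 7 — makes the prefix non-linearizable
one real-time candidate order over the 3 completed operations — the stack replay rejects it
every completion of the 1 pending operation (e3) was checked; none linearizes
take e1, e2, e4 (pending dropped): step 3 already fails, because e4 pop() → empty cannot occur there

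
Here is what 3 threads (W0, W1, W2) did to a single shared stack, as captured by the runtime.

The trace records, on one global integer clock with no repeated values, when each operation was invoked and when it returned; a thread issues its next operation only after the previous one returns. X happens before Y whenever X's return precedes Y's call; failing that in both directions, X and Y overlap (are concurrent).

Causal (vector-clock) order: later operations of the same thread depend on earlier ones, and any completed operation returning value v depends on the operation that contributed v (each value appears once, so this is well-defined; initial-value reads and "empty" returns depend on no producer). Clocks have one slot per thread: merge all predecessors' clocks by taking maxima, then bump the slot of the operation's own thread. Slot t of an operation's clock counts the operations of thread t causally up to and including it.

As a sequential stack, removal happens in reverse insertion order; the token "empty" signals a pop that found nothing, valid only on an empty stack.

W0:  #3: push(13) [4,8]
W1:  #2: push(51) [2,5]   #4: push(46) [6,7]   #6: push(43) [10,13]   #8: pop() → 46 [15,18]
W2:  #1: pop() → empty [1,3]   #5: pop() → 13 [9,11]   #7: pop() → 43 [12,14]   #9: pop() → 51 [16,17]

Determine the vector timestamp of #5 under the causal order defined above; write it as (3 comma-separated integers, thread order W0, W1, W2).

no predecessors for #1 (invoked 1): W2 increments from zero → (0, 0, 1)
no predecessors for #2 (invoked 2): W1 increments from zero → (0, 1, 0)
no predecessors for #3 (invoked 4): W0 increments from zero → (1, 0, 0)
VC(#4, invoked at 6): max of VC(#2)=(0, 1, 0), then +1 on thread W1 → (0, 2, 0)
VC(#6, invoked at 10): max of VC(#4)=(0, 2, 0), then +1 on thread W1 → (0, 3, 0)
VC(#5, invoked at 9): max of VC(#1)=(0, 0, 1), VC(#3)=(1, 0, 0), then +1 on thread W2 → (1, 0, 2)
VC(#8, invoked at 15): max of VC(#4)=(0, 2, 0), VC(#6)=(0, 3, 0), then +1 on thread W1 → (0, 4, 0)
VC(#7, invoked at 12): max of VC(#5)=(1, 0, 2), VC(#6)=(0, 3, 0), then +1 on thread W2 → (1, 3, 3)
VC(#9, invoked at 16): max of VC(#2)=(0, 1, 0), VC(#7)=(1, 3, 3), then +1 on thread W2 → (1, 3, 4)
target: VC(#5) = (1, 0, 2)

(1, 0, 2)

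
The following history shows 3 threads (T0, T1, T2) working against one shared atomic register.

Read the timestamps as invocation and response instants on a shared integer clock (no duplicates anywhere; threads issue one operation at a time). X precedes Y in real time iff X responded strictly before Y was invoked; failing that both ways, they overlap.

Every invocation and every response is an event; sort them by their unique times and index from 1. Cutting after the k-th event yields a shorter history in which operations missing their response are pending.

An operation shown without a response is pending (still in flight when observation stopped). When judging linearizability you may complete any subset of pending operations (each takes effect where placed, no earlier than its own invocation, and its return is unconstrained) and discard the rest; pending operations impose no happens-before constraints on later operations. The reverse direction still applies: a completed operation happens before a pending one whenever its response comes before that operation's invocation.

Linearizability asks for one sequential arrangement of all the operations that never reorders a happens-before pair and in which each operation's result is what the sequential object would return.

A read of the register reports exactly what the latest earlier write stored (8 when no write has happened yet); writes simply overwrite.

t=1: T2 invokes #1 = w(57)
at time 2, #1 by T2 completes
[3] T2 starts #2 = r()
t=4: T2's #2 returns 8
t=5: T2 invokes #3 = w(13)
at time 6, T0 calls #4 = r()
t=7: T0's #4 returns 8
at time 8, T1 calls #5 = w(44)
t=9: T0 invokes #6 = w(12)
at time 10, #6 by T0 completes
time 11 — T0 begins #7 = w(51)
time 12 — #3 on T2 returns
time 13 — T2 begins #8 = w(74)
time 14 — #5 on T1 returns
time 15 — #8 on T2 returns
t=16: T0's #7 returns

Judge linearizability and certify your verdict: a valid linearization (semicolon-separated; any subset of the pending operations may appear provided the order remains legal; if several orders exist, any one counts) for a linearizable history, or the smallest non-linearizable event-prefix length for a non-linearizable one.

not linearizable — minimal violating prefix: 4 events

through event 3 a valid linearization exists; event 4 (#2 responding at time 4) ends that
exactly one order of the 2 completed ops respects real time; the atomic register replay fails
take #1, #2: step 2 already fails, because #2 r() → 8 cannot occur there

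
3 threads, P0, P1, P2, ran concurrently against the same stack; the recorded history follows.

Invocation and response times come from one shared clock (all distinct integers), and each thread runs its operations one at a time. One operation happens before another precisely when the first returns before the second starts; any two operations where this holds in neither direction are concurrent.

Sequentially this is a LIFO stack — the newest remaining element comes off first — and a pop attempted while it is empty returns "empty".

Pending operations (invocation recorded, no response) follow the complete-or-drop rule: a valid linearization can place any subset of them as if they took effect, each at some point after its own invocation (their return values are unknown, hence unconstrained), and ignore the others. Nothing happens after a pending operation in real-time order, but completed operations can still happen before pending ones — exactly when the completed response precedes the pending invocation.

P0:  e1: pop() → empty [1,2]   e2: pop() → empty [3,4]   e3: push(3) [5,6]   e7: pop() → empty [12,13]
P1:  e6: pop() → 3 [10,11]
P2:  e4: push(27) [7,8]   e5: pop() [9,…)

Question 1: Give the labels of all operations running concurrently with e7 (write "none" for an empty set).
Answer: e5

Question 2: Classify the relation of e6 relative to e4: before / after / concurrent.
Answer: after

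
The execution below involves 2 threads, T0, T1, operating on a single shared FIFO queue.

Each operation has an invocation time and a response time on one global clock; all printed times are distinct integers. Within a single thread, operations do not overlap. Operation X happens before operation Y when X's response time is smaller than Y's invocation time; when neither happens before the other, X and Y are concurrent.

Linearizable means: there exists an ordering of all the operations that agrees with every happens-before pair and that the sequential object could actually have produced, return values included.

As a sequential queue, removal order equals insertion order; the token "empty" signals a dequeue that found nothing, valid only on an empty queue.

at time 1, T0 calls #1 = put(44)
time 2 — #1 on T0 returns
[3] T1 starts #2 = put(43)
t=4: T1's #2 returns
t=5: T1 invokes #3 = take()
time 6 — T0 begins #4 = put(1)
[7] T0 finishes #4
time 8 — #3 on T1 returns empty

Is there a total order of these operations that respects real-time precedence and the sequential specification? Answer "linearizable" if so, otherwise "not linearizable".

not linearizable

events 1..7 are fine; event 8 — the response of #3 at time 8 — makes the prefix non-linearizable
all 2 real-time-respecting orders fail — 4 completed FIFO queue operations, no legal replay
for example #1, #2, #3, #4 fails at step 3: #3 take() → empty is not legal there
for example #1, #2, #4, #3 fails at step 4: #3 take() → empty is not legal there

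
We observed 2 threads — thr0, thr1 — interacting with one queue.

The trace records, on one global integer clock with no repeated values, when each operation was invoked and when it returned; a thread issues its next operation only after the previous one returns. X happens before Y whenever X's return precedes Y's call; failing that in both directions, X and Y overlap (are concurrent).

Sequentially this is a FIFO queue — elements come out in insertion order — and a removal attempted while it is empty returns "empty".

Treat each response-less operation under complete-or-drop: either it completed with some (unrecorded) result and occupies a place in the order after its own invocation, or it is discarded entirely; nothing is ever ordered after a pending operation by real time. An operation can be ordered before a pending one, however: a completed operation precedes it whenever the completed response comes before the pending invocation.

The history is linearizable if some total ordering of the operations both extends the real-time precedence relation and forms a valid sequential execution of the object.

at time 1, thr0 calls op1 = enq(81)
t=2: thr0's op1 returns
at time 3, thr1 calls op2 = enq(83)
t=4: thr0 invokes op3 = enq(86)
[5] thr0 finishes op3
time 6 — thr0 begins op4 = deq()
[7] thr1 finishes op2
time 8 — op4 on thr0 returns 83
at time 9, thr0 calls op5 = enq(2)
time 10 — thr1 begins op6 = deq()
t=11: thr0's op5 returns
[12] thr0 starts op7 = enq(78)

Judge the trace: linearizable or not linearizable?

cut after 7 events: linearizable; cut after 8 events (op4 responds, time 8): not linearizable
every one of the 3 real-time-consistent orders over 4 completed queue ops fails the sequential spec
for example op1, op2, op3, op4 fails at step 4: op4 deq() → 83 is not legal there
for example op1, op3, op2, op4 fails at step 4: op4 deq() → 83 is not legal there

not linearizable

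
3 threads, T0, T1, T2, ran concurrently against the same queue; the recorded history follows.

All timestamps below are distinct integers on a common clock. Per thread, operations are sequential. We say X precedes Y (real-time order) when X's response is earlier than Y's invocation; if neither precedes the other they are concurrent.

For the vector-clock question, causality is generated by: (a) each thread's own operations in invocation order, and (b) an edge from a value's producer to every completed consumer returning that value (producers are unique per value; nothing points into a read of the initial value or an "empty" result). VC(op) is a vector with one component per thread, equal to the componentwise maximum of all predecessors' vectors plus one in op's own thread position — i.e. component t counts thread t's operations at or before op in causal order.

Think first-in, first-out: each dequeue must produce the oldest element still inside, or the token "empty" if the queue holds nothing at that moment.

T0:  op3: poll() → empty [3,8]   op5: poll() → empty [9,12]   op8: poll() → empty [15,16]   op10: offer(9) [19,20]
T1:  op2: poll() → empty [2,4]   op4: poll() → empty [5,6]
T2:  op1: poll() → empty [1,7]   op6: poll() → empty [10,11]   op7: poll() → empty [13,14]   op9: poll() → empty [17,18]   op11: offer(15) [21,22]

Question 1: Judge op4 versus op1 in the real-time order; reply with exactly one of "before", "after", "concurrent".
op4 spans [5,6], op1 spans [1,7]
the intervals overlap in both directions

concurrent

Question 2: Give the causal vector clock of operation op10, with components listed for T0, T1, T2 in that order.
no predecessors for op1 (invoked 1): T2 increments from zero → (0, 0, 1)
no predecessors for op2 (invoked 2): T1 increments from zero → (0, 1, 0)
no predecessors for op3 (invoked 3): T0 increments from zero → (1, 0, 0)
VC(op6, invoked at 10): max of VC(op1)=(0, 0, 1), then +1 on thread T2 → (0, 0, 2)
VC(op4, invoked at 5): max of VC(op2)=(0, 1, 0), then +1 on thread T1 → (0, 2, 0)
VC(op5, invoked at 9): max of VC(op3)=(1, 0, 0), then +1 on thread T0 → (2, 0, 0)
VC(op7, invoked at 13): max of VC(op6)=(0, 0, 2), then +1 on thread T2 → (0, 0, 3)
VC(op8, invoked at 15): max of VC(op5)=(2, 0, 0), then +1 on thread T0 → (3, 0, 0)
VC(op9, invoked at 17): max of VC(op7)=(0, 0, 3), then +1 on thread T2 → (0, 0, 4)
VC(op10, invoked at 19): max of VC(op8)=(3, 0, 0), then +1 on thread T0 → (4, 0, 0)
VC(op11, invoked at 21): max of VC(op9)=(0, 0, 4), then +1 on thread T2 → (0, 0, 5)
target: VC(op10) = (4, 0, 0)

(4, 0, 0)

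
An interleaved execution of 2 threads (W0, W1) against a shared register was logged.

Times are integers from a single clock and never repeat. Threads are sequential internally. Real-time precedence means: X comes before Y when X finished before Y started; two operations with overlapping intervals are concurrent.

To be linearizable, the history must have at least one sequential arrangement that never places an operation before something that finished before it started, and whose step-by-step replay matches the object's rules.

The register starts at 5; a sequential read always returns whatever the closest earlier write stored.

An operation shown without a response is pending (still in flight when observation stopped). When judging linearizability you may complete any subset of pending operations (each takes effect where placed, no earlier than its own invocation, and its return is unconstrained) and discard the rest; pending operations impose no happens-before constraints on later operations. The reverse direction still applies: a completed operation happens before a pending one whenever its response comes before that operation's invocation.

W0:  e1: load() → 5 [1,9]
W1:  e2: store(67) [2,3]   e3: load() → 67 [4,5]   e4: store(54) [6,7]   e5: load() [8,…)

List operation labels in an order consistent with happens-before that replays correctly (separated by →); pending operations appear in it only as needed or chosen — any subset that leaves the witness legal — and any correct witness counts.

after step 1 (e1 load() → 5): value 5
after step 2 (e2 store(67)): value 67
after step 3 (e3 load() → 67): value 67
after step 4 (e4 store(54)): value 54

e1 → e2 → e3 → e4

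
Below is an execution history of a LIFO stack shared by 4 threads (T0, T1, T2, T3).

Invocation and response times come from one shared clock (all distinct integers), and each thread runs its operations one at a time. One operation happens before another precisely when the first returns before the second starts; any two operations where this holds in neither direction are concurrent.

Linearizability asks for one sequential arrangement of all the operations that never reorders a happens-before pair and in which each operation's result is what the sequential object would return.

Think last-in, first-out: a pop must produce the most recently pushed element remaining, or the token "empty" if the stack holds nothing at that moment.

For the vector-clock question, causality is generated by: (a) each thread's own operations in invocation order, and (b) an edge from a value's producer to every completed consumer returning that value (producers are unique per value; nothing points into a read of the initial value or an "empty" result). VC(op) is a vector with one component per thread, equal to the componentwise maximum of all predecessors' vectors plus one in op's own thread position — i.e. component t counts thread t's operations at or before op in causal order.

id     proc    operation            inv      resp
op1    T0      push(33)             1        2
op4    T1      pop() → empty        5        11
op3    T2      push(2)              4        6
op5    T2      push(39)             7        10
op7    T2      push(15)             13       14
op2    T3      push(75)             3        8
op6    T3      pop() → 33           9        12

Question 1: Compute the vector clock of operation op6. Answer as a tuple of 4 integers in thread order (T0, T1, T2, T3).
op2, invoked 3, has no incoming edges; only T3's bump applies → (0, 0, 0, 1)
op3, invoked 4, has no incoming edges; only T2's bump applies → (0, 0, 1, 0)
op4, invoked 5, has no incoming edges; only T1's bump applies → (0, 1, 0, 0)
op1, invoked 1, has no incoming edges; only T0's bump applies → (1, 0, 0, 0)
op5 (invocation 7): componentwise max over VC(op3)=(0, 0, 1, 0), +1 at T2, giving (0, 0, 2, 0)
op7 (invocation 13): componentwise max over VC(op5)=(0, 0, 2, 0), +1 at T2, giving (0, 0, 3, 0)
op6 (invocation 9): componentwise max over VC(op1)=(1, 0, 0, 0), VC(op2)=(0, 0, 0, 1), +1 at T3, giving (1, 0, 0, 2)
target: VC(op6) = (1, 0, 0, 2)

(1, 0, 0, 2)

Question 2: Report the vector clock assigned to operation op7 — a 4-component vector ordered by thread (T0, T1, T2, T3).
VC(op2, invoked at 3): no causal predecessors; +1 on T3 → (0, 0, 0, 1)
VC(op3, invoked at 4): no causal predecessors; +1 on T2 → (0, 0, 1, 0)
VC(op4, invoked at 5): no causal predecessors; +1 on T1 → (0, 1, 0, 0)
VC(op1, invoked at 1): no causal predecessors; +1 on T0 → (1, 0, 0, 0)
VC(op5, invoked at 7): max of VC(op3)=(0, 0, 1, 0), then +1 on thread T2 → (0, 0, 2, 0)
VC(op7, invoked at 13): max of VC(op5)=(0, 0, 2, 0), then +1 on thread T2 → (0, 0, 3, 0)
VC(op6, invoked at 9): max of VC(op1)=(1, 0, 0, 0), VC(op2)=(0, 0, 0, 1), then +1 on thread T3 → (1, 0, 0, 2)
target: VC(op7) = (0, 0, 3, 0)

(0, 0, 3, 0)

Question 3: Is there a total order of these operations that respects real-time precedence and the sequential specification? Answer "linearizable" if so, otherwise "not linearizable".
through event 10 a valid linearization exists; event 11 (op4 responding at time 11) ends that
real-time-consistent orders of the 5 completed operations: 12 — all fail the LIFO stack replay
no escape via the 1 pending operation (op6): every completion choice fails
one such order, op1, op2, op3, op4, op5 (pending dropped), breaks at step 4 where op4 pop() → empty is illegal
one such order, op1, op2, op3, op5, op4 (pending dropped), breaks at step 5 where op4 pop() → empty is illegal

not linearizable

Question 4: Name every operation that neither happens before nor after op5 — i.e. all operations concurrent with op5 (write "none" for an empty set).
op5 runs from 7 to 10; window-overlapping ops are concurrent
op1 [1,2]: before
op2 [3,8]: concurrent
op3 [4,6]: before
op4 [5,11]: concurrent
op6 [9,12]: concurrent
op7 [13,14]: after

op2, op4, op6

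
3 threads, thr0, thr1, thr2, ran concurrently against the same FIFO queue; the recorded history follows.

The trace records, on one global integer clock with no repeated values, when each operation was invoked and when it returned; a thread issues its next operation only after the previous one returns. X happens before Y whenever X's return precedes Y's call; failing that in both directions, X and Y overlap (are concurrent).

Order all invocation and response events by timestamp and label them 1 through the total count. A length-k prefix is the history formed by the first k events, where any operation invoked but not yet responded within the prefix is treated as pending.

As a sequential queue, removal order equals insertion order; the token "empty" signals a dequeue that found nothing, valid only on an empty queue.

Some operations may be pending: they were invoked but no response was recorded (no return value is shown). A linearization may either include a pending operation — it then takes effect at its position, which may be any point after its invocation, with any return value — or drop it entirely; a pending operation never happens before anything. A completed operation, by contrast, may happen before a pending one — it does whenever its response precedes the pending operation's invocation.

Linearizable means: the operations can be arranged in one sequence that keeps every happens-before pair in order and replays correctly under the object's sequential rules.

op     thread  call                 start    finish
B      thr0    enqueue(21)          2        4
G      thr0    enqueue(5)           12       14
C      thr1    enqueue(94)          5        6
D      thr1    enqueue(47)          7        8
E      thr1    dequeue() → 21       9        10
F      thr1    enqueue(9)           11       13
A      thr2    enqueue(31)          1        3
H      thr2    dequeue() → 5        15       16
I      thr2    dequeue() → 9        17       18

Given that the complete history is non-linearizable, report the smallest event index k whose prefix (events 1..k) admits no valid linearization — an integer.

16

events 1..15 are linearizable, e.g. via B, A, C, D, E, F, G:
1. B enqueue(21), leaving queue <21>
2. A enqueue(31), leaving queue <21,31>
3. C enqueue(94), leaving queue <21,31,94>
4. D enqueue(47), leaving queue <21,31,94,47>
5. E dequeue() → 21, leaving queue <31,94,47>
6. F enqueue(9), leaving queue <31,94,47,9>
7. G enqueue(5), leaving queue <31,94,47,9,5>
at event 16 (H's time-16 response) nothing linearizes any more
sample order A, B, C, D, E, F, G, H stalls at step 5 — E dequeue() → 21 has no legal effect
sample order A, B, C, D, E, G, F, H stalls at step 5 — E dequeue() → 21 has no legal effect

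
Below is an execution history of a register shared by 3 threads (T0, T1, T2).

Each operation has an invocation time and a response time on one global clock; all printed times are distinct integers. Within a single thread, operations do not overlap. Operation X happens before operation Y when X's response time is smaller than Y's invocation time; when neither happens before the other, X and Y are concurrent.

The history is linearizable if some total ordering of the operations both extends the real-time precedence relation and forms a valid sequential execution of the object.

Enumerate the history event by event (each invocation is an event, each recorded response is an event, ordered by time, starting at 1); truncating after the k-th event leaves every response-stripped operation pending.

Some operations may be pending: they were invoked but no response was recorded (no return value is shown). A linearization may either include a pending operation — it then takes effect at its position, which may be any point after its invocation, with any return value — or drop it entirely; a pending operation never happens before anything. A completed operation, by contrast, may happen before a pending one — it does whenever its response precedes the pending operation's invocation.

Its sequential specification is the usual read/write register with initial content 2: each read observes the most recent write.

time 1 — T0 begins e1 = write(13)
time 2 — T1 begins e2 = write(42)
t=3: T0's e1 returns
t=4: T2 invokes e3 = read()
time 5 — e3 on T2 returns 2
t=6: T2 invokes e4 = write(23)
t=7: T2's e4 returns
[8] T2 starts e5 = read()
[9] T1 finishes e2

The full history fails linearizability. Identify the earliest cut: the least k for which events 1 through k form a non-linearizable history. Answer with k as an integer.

5

events 1..4 are still linearizable — one witness is e1:
after step 1 (e1 write(13)): value 13
at event 5 (e3's time-5 response) nothing linearizes any more
every completion of the 1 pending operation (e2) was checked; none linearizes
take e1, e3 (pending dropped): step 2 already fails, because e3 read() → 2 cannot occur there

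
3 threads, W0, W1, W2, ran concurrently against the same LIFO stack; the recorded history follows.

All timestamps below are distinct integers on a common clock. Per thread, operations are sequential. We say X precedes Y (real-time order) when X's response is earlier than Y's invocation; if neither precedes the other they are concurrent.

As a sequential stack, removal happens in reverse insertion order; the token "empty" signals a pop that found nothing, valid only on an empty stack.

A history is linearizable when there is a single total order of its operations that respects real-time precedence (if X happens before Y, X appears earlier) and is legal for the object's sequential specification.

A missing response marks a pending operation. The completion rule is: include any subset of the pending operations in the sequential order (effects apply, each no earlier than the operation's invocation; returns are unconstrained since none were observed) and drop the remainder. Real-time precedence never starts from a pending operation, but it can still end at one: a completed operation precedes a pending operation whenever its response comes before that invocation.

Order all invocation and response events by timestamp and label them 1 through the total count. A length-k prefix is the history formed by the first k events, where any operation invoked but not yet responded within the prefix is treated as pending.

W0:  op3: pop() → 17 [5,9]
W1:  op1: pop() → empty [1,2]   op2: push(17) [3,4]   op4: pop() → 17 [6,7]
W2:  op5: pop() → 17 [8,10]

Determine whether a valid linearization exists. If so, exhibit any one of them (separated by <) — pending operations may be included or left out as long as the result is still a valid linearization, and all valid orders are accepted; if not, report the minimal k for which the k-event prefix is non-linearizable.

the violation lands at event 9, op3's response at time 9: events 1..8 linearize, events 1..9 do not
no legal order exists: 2 real-time-consistent candidates over 4 completed LIFO stack operations, all rejected
include/drop combinations of the 1 pending operation (op5) were all tried; none helps
sample order op1, op2, op3, op4 (pending dropped) stalls at step 4 — op4 pop() → 17 has no legal effect
sample order op1, op2, op4, op3 (pending dropped) stalls at step 4 — op3 pop() → 17 has no legal effect

not linearizable — minimal violating prefix: 9 events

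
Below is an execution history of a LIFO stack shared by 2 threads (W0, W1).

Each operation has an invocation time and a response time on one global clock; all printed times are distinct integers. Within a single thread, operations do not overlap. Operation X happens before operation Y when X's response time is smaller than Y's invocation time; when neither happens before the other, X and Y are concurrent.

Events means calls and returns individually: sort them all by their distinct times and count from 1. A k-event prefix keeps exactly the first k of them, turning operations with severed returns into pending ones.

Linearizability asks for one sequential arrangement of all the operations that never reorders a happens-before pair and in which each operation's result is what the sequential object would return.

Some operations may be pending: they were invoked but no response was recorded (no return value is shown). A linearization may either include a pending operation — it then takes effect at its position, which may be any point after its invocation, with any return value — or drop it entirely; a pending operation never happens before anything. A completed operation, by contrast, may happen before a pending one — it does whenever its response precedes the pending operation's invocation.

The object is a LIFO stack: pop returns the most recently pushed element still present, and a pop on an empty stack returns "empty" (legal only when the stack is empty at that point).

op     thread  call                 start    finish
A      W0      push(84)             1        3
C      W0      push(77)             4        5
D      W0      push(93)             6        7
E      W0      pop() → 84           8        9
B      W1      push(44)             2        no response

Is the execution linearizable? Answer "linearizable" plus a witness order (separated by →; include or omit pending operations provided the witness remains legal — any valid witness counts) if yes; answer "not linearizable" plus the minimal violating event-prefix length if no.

prefix check: 1..8 passes, 1..9 fails once E's time-9 response joins
exactly one order of the 4 completed ops respects real time; the LIFO stack replay fails
including or dropping the 1 pending operation (B) in any combination fails
for example A, C, D, E (pending dropped) fails at step 4: E pop() → 84 is not legal there

not linearizable — minimal violating prefix: 9 events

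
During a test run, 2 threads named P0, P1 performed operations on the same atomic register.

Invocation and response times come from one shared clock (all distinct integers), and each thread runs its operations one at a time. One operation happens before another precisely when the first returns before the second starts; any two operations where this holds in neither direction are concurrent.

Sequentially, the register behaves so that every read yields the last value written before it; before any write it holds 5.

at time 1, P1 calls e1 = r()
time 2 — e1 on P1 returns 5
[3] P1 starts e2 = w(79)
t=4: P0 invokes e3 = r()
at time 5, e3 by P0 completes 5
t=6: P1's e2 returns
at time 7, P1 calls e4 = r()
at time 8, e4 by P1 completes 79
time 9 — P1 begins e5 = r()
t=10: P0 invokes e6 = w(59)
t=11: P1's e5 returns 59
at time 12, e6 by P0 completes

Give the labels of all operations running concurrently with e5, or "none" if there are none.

overlap test against e5 [9,11]: concurrent iff the interval meets 9..11
e1 [1,2]: before
e2 [3,6]: before
e3 [4,5]: before
e4 [7,8]: before
e6 [10,12]: concurrent

e6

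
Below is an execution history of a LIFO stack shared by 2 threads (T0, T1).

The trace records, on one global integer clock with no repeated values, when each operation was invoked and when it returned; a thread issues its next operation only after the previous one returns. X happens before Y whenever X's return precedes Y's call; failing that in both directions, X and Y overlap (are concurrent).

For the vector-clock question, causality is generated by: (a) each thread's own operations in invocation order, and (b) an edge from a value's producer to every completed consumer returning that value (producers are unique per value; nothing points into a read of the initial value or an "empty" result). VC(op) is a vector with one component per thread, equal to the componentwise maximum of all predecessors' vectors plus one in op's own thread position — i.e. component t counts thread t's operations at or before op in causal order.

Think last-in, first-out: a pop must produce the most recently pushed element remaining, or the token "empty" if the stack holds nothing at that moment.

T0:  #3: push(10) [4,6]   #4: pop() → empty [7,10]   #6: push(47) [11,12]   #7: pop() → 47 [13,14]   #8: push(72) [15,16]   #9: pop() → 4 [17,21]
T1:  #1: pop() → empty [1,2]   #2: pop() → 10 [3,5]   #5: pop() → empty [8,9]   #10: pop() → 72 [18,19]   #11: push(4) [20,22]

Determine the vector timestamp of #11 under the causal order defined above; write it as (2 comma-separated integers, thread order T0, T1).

no predecessors for #1 (invoked 1): T1 increments from zero → (0, 1)
no predecessors for #3 (invoked 4): T0 increments from zero → (1, 0)
#4 (invocation 7): componentwise max over VC(#3)=(1, 0), +1 at T0, giving (2, 0)
#2 (invocation 3): componentwise max over VC(#1)=(0, 1), VC(#3)=(1, 0), +1 at T1, giving (1, 2)
#6 (invocation 11): componentwise max over VC(#4)=(2, 0), +1 at T0, giving (3, 0)
#5 (invocation 8): componentwise max over VC(#2)=(1, 2), +1 at T1, giving (1, 3)
#7 (invocation 13): componentwise max over VC(#6)=(3, 0), +1 at T0, giving (4, 0)
#8 (invocation 15): componentwise max over VC(#7)=(4, 0), +1 at T0, giving (5, 0)
#10 (invocation 18): componentwise max over VC(#5)=(1, 3), VC(#8)=(5, 0), +1 at T1, giving (5, 4)
#11 (invocation 20): componentwise max over VC(#10)=(5, 4), +1 at T1, giving (5, 5)
#9 (invocation 17): componentwise max over VC(#8)=(5, 0), VC(#11)=(5, 5), +1 at T0, giving (6, 5)
target: VC(#11) = (5, 5)

(5, 5)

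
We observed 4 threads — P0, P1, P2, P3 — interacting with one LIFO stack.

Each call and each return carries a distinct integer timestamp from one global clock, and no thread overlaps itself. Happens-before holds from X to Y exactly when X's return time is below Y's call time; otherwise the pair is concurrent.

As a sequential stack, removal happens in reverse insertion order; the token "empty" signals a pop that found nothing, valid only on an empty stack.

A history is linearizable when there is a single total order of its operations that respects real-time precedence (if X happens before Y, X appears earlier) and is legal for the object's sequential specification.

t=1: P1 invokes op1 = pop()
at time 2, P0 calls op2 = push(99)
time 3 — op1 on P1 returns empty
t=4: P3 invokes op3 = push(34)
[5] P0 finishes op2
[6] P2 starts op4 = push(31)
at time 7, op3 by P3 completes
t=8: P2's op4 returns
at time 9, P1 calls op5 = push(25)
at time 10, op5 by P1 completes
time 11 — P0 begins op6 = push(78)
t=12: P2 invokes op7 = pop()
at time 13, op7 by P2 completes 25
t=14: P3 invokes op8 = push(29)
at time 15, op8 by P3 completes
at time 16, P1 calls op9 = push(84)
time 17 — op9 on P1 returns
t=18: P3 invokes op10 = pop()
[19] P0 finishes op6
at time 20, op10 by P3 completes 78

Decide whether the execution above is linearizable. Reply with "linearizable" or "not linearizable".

linearizable

one valid linearization: op1, op2, op3, op4, op5, op7, op8, op9, op6, op10
step 1: op1 pop() → empty — stack <>
step 2: op2 push(99) — stack <99>
step 3: op3 push(34) — stack <99,34>
step 4: op4 push(31) — stack <99,34,31>
step 5: op5 push(25) — stack <99,34,31,25>
step 6: op7 pop() → 25 — stack <99,34,31>
step 7: op8 push(29) — stack <99,34,31,29>
step 8: op9 push(84) — stack <99,34,31,29,84>
step 9: op6 push(78) — stack <99,34,31,29,84,78>
step 10: op10 pop() → 78 — stack <99,34,31,29,84>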